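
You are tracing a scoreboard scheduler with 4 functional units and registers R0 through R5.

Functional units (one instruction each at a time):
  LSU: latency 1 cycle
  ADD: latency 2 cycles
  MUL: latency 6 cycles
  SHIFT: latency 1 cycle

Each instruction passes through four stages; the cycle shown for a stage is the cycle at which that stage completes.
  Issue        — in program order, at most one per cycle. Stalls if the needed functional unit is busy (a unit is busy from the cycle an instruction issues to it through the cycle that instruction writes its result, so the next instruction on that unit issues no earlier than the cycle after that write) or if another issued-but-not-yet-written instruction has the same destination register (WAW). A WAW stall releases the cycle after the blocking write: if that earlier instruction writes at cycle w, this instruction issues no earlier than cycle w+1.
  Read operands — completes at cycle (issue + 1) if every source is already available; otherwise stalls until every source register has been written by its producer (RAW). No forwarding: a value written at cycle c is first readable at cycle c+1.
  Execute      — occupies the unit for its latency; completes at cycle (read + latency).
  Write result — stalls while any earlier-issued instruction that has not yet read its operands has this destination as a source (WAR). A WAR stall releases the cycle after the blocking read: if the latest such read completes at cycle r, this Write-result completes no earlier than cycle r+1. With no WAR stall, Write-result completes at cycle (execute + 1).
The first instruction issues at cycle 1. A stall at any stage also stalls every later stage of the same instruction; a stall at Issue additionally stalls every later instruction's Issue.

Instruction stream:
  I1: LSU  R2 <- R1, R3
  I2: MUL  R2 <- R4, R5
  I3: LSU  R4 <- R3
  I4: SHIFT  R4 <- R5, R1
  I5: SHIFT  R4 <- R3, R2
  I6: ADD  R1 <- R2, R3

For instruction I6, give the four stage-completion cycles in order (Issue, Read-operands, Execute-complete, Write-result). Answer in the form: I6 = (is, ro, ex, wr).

I1  is:1  ro:2  ex:3  wr:4
I2  is:5  ro:6  ex:12  wr:13  — WAW R2: wait I1 write@4
I3  is:6  ro:7  ex:8  wr:9
I4  is:10  ro:11  ex:12  wr:13  — WAW R4: wait I3 write@9
I5  is:14  ro:15  ex:16  wr:17  — struct: SHIFT busy until I4 writes@13
I6  is:15  ro:16  ex:18  wr:19

I6 = (15, 16, 18, 19)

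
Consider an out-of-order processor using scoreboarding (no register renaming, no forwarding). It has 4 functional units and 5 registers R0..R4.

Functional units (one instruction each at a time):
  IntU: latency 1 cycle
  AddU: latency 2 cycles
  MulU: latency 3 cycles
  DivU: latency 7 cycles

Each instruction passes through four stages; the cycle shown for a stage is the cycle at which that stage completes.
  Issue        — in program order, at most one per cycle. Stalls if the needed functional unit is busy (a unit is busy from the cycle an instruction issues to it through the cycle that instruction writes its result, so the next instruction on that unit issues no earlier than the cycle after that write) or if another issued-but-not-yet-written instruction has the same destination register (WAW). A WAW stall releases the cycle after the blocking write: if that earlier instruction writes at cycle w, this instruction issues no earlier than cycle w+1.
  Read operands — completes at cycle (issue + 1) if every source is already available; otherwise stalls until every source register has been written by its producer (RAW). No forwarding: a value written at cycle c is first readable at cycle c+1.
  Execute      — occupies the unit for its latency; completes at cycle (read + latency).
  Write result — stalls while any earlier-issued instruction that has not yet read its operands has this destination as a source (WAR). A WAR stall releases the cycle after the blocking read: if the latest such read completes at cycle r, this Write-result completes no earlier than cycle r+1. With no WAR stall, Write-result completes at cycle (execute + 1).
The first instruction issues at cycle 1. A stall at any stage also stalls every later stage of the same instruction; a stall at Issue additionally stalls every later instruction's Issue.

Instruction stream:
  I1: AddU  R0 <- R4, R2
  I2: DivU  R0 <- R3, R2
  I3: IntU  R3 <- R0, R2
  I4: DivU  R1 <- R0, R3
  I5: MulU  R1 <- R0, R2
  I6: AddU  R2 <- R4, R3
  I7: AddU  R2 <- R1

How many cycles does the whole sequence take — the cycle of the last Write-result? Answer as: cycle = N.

cycle = 38

c1: I1→AddU
c2: I1 RO
c4: I1 EX
c5: I1 WR R0
c6: I2→DivU
c7: I2 RO; I3→IntU
c14: I2 EX
c15: I2 WR R0
c16: I3 RO; I4→DivU
c17: I3 EX
c18: I3 WR R3
c19: I4 RO
c26: I4 EX
c27: I4 WR R1
c28: I5→MulU
c29: I5 RO; I6→AddU
c30: I6 RO
c32: I5 EX; I6 EX
c33: I5 WR R1; I6 WR R2
c34: I7→AddU
c35: I7 RO
c37: I7 EX
c38: I7 WR R2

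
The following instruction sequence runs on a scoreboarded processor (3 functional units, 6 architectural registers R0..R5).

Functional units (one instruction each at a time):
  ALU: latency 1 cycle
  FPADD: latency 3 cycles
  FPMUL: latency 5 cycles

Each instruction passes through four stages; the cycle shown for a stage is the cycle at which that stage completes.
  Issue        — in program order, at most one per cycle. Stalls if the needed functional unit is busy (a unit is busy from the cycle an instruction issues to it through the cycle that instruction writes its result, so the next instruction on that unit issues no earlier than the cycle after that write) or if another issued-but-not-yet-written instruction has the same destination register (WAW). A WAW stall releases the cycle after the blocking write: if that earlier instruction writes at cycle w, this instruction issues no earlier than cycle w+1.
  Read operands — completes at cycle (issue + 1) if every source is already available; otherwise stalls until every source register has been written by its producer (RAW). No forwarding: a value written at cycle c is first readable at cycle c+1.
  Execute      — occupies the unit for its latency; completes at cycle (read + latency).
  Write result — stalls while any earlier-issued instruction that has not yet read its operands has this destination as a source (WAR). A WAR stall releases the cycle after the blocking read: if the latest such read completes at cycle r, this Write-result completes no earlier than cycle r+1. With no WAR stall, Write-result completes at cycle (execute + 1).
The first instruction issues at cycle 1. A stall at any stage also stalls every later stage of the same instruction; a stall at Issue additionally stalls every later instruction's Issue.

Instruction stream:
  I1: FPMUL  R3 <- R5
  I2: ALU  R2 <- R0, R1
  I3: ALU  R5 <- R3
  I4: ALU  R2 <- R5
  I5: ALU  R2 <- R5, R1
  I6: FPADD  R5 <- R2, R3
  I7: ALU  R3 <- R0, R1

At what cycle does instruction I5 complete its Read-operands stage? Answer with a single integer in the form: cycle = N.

cycle = 17

[I1] 1/2/7/8
[I2] 2/3/4/5
[I3] 6/9/10/11  (struct: ALU busy until I2 writes@5; RAW R3: wait I1 write@8)
[I4] 12/13/14/15  (struct: ALU busy until I3 writes@11)
[I5] 16/17/18/19  (struct: ALU busy until I4 writes@15)
[I6] 17/20/23/24  (RAW R2: wait I5 write@19)
[I7] 20/21/22/23  (struct: ALU busy until I5 writes@19)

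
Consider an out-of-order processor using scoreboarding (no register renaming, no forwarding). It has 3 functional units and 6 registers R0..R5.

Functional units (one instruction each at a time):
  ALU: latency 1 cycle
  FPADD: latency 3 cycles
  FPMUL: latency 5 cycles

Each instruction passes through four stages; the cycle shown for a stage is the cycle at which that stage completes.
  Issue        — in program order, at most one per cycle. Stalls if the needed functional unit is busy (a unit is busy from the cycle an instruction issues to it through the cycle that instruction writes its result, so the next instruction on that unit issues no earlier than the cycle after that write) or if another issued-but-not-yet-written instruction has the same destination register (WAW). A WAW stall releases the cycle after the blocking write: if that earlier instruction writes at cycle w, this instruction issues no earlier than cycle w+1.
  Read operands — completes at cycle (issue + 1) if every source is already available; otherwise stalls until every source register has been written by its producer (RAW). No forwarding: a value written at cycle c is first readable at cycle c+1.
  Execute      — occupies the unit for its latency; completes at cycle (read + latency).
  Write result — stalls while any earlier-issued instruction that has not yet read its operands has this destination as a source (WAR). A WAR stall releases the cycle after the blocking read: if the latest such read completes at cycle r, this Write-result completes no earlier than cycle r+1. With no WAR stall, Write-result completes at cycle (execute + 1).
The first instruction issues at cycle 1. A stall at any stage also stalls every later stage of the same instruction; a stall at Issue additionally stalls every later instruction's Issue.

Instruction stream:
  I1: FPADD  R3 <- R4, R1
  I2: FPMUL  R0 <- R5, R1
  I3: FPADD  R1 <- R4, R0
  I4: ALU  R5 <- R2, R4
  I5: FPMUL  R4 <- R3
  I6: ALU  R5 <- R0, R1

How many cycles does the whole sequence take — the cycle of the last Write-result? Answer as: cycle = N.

I1: IS=1 RO=2 EX=5 WR=6
I2: IS=2 RO=3 EX=8 WR=9
I3: IS=7 RO=10 EX=13 WR=14  [struct: FPADD busy until I1 writes@6; RAW R0: wait I2 write@9]
I4: IS=8 RO=9 EX=10 WR=11
I5: IS=10 RO=11 EX=16 WR=17  [struct: FPMUL busy until I2 writes@9]
I6: IS=12 RO=15 EX=16 WR=17  [struct: ALU busy until I4 writes@11; RAW R1: wait I3 write@14]

cycle = 17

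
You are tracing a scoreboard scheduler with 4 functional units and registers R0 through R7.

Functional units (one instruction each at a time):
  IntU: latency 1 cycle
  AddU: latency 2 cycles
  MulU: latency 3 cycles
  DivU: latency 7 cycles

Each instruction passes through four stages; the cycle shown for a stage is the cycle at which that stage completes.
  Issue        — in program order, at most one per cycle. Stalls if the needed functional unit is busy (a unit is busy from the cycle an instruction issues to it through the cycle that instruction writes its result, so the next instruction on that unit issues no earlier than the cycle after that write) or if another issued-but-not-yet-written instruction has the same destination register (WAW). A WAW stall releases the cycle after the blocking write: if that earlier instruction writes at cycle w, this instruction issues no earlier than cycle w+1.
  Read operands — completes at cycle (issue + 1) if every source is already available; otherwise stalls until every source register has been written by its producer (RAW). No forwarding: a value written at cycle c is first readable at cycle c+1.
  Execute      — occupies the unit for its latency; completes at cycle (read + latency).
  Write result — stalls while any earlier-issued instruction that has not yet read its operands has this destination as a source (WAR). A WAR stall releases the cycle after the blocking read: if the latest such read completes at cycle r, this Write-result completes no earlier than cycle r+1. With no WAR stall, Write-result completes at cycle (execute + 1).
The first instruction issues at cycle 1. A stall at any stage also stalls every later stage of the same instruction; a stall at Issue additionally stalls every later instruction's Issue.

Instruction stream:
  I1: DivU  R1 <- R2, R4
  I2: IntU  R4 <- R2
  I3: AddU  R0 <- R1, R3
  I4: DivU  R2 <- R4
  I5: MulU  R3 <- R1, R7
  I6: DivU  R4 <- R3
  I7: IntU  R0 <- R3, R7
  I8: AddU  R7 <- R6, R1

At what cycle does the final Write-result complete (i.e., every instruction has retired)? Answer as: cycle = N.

1) issue 1, read 2, done 9, write 10
2) issue 2, read 3, done 4, write 5
3) issue 3, read 11, done 13, write 14  <RAW R1: wait I1 write@10>
4) issue 11, read 12, done 19, write 20  <struct: DivU busy until I1 writes@10>
5) issue 12, read 13, done 16, write 17
6) issue 21, read 22, done 29, write 30  <struct: DivU busy until I4 writes@20>
7) issue 22, read 23, done 24, write 25
8) issue 23, read 24, done 26, write 27

cycle = 30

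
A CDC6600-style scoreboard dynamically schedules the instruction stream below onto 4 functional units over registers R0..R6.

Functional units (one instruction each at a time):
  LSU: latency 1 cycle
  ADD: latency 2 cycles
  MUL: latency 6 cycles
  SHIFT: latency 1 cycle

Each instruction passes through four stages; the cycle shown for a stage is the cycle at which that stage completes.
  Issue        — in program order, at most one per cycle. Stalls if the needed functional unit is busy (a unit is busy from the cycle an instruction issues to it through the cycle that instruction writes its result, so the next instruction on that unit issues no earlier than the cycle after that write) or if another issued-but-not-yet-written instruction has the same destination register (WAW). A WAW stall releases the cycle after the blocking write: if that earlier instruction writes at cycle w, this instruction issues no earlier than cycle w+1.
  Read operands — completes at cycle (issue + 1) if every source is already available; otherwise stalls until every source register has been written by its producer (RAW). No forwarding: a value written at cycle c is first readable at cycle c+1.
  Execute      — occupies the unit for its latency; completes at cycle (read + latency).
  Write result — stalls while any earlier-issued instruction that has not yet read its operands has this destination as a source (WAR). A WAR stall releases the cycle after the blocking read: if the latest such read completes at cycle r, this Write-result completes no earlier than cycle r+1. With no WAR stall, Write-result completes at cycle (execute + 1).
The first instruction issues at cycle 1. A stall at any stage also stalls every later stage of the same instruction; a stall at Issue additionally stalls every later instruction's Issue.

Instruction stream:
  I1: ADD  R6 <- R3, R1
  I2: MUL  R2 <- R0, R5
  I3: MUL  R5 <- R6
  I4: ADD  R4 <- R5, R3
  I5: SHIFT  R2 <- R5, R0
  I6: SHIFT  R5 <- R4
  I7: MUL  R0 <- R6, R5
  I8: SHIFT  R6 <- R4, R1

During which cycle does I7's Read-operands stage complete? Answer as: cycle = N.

cycle = 27

1) issue 1, read 2, done 4, write 5
2) issue 2, read 3, done 9, write 10
3) issue 11, read 12, done 18, write 19  <struct: MUL busy until I2 writes@10>
4) issue 12, read 20, done 22, write 23  <RAW R5: wait I3 write@19>
5) issue 13, read 20, done 21, write 22  <RAW R5: wait I3 write@19>
6) issue 23, read 24, done 25, write 26  <struct: SHIFT busy until I5 writes@22>
7) issue 24, read 27, done 33, write 34  <RAW R5: wait I6 write@26>
8) issue 27, read 28, done 29, write 30  <struct: SHIFT busy until I6 writes@26>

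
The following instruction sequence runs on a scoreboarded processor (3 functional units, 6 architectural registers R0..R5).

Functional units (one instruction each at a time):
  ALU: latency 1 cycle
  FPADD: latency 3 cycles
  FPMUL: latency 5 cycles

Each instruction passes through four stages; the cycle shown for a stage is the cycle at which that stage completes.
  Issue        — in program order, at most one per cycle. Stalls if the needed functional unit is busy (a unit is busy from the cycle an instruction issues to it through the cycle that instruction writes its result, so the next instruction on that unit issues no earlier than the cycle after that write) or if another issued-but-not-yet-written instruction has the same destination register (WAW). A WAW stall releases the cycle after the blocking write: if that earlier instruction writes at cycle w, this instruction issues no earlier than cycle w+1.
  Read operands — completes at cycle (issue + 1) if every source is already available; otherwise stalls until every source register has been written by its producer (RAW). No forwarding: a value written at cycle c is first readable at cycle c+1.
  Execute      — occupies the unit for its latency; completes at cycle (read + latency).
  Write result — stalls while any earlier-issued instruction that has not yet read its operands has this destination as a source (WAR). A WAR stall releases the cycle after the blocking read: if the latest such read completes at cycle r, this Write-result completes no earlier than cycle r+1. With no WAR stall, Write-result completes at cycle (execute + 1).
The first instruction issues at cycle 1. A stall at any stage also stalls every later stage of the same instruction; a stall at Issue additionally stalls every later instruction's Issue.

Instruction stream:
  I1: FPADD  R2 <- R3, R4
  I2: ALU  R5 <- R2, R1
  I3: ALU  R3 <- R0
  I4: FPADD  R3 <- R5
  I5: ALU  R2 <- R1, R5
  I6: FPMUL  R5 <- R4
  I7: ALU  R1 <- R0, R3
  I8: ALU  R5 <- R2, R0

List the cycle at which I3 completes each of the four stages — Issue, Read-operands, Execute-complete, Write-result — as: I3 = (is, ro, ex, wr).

I3 = (10, 11, 12, 13)

t=1  I1 dispatched to FPADD
t=2  I1 operands ready | I2 dispatched to ALU
t=5  I1 complete
t=6  R2←I1
t=7  I2 operands ready
t=8  I2 complete
t=9  R5←I2
t=10  I3 dispatched to ALU
t=11  I3 operands ready
t=12  I3 complete
t=13  R3←I3
t=14  I4 dispatched to FPADD
t=15  I4 operands ready | I5 dispatched to ALU
t=16  I5 operands ready | I6 dispatched to FPMUL
t=17  I5 complete | I6 operands ready
t=18  I4 complete | R2←I5
t=19  R3←I4 | I7 dispatched to ALU
t=20  I7 operands ready
t=21  I7 complete
t=22  I6 complete | R1←I7
t=23  R5←I6
t=24  I8 dispatched to ALU
t=25  I8 operands ready
t=26  I8 complete
t=27  R5←I8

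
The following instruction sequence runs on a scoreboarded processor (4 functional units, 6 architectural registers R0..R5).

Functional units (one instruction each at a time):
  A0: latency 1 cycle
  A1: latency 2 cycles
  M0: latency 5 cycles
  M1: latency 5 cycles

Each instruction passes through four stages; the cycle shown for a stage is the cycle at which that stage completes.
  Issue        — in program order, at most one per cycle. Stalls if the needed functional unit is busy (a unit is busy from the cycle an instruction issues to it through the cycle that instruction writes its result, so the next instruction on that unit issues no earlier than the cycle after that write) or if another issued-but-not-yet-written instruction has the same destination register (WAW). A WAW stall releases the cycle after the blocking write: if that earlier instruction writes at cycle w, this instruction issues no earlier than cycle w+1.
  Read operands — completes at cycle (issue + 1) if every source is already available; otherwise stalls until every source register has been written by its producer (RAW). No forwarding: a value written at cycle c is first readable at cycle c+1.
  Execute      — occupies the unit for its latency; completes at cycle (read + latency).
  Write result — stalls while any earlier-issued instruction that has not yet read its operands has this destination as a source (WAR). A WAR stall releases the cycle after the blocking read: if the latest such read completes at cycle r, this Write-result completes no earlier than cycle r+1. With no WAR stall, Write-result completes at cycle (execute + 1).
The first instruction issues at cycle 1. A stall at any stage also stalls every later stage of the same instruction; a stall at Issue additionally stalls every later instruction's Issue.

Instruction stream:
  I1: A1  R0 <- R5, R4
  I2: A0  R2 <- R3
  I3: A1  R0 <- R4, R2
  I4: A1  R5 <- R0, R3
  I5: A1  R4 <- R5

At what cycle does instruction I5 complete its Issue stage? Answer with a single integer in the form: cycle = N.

  I1 | 1 | 2 | 4 | 5
  I2 | 2 | 3 | 4 | 5
  I3 | 6 | 7 | 9 | 10   struct: A1 busy until I1 writes@5
  I4 | 11 | 12 | 14 | 15   struct: A1 busy until I3 writes@10
  I5 | 16 | 17 | 19 | 20   struct: A1 busy until I4 writes@15

cycle = 16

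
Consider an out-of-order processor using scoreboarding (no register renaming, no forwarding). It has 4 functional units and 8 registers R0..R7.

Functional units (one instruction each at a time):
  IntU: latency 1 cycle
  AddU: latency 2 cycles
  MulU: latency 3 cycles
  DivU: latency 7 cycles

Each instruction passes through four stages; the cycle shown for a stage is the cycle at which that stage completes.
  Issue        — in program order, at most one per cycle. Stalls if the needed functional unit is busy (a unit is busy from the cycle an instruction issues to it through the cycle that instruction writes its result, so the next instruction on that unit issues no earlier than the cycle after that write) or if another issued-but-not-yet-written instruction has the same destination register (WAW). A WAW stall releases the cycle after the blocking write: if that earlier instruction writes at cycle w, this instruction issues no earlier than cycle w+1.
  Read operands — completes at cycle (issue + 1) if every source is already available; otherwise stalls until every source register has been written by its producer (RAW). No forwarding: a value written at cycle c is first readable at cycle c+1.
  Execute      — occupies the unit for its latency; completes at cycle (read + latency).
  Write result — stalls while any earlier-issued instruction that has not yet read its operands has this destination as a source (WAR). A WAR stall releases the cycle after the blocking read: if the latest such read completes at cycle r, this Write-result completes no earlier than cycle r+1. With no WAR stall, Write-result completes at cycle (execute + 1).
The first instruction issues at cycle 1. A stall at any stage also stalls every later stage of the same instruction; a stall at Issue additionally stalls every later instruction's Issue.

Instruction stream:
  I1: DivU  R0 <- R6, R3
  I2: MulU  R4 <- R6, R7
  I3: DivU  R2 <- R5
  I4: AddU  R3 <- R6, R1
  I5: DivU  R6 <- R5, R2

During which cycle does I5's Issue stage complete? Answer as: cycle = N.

I1  is:1  ro:2  ex:9  wr:10
I2  is:2  ro:3  ex:6  wr:7
I3  is:11  ro:12  ex:19  wr:20  — struct: DivU busy until I1 writes@10
I4  is:12  ro:13  ex:15  wr:16
I5  is:21  ro:22  ex:29  wr:30  — struct: DivU busy until I3 writes@20

cycle = 21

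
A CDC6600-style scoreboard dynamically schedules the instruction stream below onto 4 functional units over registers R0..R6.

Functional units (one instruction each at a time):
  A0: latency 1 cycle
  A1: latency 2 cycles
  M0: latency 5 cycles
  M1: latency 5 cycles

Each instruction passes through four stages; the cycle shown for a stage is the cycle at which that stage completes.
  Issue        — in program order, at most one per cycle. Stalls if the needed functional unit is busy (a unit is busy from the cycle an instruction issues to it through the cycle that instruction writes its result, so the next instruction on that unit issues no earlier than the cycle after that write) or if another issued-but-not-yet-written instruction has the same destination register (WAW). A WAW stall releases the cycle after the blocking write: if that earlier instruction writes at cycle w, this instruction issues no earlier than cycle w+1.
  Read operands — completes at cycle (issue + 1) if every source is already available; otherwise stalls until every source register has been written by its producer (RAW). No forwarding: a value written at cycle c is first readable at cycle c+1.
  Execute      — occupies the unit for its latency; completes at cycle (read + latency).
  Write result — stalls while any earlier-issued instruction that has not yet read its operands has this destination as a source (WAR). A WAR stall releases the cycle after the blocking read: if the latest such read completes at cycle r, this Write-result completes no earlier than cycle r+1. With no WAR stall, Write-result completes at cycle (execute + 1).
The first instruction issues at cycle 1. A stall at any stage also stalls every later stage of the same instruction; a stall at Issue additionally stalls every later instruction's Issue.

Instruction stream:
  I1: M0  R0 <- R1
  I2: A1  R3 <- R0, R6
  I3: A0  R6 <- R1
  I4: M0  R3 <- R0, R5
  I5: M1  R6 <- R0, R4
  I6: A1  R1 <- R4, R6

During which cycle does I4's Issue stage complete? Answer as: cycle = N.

cycle = 13

  I1 | 1 | 2 | 7 | 8
  I2 | 2 | 9 | 11 | 12   RAW R0: wait I1 write@8
  I3 | 3 | 4 | 5 | 10   WAR R6: wait I2 read@9
  I4 | 13 | 14 | 19 | 20   WAW R3: wait I2 write@12
  I5 | 14 | 15 | 20 | 21
  I6 | 15 | 22 | 24 | 25   RAW R6: wait I5 write@21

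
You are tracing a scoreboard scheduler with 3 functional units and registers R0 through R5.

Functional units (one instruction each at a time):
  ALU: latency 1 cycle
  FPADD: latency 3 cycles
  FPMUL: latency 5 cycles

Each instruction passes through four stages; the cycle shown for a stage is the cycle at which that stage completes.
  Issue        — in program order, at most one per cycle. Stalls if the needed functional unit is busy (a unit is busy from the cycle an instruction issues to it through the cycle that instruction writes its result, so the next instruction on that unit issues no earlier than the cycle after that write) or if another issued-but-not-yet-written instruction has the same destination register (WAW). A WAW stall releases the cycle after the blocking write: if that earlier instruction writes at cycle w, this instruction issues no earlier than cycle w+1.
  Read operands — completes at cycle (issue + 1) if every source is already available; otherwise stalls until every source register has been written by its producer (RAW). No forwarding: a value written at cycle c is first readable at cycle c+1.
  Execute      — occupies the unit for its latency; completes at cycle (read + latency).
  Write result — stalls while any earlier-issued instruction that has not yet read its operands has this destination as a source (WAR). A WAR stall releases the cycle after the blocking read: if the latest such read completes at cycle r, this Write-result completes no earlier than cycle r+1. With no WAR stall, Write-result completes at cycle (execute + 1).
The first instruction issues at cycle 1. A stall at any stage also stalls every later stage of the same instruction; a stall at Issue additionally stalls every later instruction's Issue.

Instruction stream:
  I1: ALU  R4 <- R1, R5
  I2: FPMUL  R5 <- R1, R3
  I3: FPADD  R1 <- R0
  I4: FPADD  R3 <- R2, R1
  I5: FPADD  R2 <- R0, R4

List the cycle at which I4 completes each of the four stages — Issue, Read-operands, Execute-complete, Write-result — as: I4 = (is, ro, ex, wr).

c1: I1 issues→ALU
c2: I1 reads · I2 issues→FPMUL
c3: I1 exec-done · I2 reads · I3 issues→FPADD
c4: I1 writes R4 · I3 reads
c7: I3 exec-done
c8: I2 exec-done · I3 writes R1
c9: I2 writes R5 · I4 issues→FPADD
c10: I4 reads
c13: I4 exec-done
c14: I4 writes R3
c15: I5 issues→FPADD
c16: I5 reads
c19: I5 exec-done
c20: I5 writes R2

I4 = (9, 10, 13, 14)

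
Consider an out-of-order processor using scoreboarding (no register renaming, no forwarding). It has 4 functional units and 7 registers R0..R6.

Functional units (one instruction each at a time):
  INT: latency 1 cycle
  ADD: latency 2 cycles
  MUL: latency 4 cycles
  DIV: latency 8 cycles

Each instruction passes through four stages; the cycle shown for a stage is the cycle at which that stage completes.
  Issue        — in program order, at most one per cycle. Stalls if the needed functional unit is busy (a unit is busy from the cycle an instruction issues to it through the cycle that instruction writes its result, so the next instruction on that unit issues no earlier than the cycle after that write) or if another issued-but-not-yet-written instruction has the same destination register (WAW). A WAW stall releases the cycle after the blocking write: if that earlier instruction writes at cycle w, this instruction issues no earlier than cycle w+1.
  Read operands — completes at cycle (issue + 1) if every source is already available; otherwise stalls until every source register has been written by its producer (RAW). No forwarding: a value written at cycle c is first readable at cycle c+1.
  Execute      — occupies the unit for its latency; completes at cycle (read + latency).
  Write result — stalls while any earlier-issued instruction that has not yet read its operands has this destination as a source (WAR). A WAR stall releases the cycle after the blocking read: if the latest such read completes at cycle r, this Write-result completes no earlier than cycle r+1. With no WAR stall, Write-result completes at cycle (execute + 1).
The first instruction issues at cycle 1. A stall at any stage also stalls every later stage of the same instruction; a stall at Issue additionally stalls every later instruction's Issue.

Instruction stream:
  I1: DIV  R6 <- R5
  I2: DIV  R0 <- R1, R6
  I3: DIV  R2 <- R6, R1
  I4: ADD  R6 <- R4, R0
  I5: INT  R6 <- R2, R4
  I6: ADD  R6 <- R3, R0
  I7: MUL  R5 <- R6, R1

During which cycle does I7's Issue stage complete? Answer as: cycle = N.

t=1  I1→DIV
t=2  I1 RO
t=10  I1 EX
t=11  I1 WR R6
t=12  I2→DIV
t=13  I2 RO
t=21  I2 EX
t=22  I2 WR R0
t=23  I3→DIV
t=24  I3 RO | I4→ADD
t=25  I4 RO
t=27  I4 EX
t=28  I4 WR R6
t=29  I5→INT
t=32  I3 EX
t=33  I3 WR R2
t=34  I5 RO
t=35  I5 EX
t=36  I5 WR R6
t=37  I6→ADD
t=38  I6 RO | I7→MUL
t=40  I6 EX
t=41  I6 WR R6
t=42  I7 RO
t=46  I7 EX
t=47  I7 WR R5

cycle = 38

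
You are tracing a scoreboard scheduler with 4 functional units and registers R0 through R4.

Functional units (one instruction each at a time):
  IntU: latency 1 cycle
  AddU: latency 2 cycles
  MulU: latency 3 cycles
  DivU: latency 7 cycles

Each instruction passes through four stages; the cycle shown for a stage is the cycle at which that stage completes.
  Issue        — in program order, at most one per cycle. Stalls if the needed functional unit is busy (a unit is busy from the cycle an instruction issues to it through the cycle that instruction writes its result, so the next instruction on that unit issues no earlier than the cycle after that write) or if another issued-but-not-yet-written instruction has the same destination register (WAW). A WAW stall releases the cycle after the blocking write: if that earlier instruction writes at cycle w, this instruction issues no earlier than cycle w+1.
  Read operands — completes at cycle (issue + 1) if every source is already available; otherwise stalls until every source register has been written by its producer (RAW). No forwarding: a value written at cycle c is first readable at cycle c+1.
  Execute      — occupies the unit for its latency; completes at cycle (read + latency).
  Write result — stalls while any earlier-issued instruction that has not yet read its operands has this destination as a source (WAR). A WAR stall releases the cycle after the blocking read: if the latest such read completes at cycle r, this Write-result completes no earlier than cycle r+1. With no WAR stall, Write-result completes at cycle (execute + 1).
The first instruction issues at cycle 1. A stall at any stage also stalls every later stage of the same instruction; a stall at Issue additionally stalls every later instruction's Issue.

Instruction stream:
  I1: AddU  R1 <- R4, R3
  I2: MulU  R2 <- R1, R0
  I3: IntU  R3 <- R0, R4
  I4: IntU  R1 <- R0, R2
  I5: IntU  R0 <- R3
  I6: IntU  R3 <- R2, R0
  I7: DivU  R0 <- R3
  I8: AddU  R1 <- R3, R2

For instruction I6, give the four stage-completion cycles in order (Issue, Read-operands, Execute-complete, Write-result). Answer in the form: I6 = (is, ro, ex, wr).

I6 = (18, 19, 20, 21)

[I1] 1/2/4/5
[I2] 2/6/9/10  (RAW R1: wait I1 write@5)
[I3] 3/4/5/6
[I4] 7/11/12/13  (struct: IntU busy until I3 writes@6; RAW R2: wait I2 write@10)
[I5] 14/15/16/17  (struct: IntU busy until I4 writes@13)
[I6] 18/19/20/21  (struct: IntU busy until I5 writes@17)
[I7] 19/22/29/30  (RAW R3: wait I6 write@21)
[I8] 20/22/24/25  (RAW R3: wait I6 write@21)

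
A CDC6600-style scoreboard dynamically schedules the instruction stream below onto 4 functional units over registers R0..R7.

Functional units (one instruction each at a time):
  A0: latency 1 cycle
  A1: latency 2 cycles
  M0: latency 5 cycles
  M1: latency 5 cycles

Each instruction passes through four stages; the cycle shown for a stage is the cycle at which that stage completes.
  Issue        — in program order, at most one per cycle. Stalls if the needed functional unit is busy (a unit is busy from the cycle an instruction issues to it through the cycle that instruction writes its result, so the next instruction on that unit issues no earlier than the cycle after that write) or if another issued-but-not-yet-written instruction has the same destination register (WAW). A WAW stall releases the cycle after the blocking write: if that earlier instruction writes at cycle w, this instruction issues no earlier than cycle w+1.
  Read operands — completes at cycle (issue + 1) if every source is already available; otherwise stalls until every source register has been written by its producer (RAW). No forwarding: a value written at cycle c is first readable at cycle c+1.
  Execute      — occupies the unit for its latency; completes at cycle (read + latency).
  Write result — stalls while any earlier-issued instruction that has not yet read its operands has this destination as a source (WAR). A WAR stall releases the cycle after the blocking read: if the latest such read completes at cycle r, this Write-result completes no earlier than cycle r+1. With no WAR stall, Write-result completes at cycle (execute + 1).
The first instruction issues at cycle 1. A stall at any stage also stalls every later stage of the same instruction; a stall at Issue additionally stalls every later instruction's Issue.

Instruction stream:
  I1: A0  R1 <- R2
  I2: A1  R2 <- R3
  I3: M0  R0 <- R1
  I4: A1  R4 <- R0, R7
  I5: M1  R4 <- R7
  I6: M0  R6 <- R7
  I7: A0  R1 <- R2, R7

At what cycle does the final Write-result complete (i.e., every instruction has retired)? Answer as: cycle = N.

c1: issue I1 (A0)
c2: I1 read-ops; issue I2 (A1)
c3: I1 finished on A0; I2 read-ops; issue I3 (M0)
c4: I1→R1
c5: I2 finished on A1; I3 read-ops
c6: I2→R2
c7: issue I4 (A1)
c10: I3 finished on M0
c11: I3→R0
c12: I4 read-ops
c14: I4 finished on A1
c15: I4→R4
c16: issue I5 (M1)
c17: I5 read-ops; issue I6 (M0)
c18: I6 read-ops; issue I7 (A0)
c19: I7 read-ops
c20: I7 finished on A0
c21: I7→R1
c22: I5 finished on M1
c23: I5→R4; I6 finished on M0
c24: I6→R6

cycle = 24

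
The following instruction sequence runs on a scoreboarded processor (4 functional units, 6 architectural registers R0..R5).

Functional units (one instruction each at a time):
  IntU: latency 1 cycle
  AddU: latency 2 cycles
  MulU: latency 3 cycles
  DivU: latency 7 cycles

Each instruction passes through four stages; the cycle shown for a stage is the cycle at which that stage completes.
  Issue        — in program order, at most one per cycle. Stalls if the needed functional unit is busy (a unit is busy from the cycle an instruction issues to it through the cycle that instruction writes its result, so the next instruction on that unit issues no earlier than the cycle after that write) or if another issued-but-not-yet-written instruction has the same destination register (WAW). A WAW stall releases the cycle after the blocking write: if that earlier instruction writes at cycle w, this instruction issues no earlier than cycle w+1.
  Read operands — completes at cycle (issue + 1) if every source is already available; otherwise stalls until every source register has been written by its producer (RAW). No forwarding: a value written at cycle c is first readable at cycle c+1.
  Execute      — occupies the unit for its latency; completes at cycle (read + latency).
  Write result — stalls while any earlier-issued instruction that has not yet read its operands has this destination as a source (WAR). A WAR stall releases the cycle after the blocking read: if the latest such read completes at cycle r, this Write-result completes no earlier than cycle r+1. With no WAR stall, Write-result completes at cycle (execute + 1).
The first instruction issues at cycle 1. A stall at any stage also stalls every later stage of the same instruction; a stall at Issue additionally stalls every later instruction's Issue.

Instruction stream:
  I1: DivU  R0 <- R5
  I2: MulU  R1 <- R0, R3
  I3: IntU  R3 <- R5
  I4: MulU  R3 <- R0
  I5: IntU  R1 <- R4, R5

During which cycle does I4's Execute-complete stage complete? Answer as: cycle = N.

I1: IS=1 RO=2 EX=9 WR=10
I2: IS=2 RO=11 EX=14 WR=15  [RAW R0: wait I1 write@10]
I3: IS=3 RO=4 EX=5 WR=12  [WAR R3: wait I2 read@11]
I4: IS=16 RO=17 EX=20 WR=21  [struct: MulU busy until I2 writes@15]
I5: IS=17 RO=18 EX=19 WR=20

cycle = 20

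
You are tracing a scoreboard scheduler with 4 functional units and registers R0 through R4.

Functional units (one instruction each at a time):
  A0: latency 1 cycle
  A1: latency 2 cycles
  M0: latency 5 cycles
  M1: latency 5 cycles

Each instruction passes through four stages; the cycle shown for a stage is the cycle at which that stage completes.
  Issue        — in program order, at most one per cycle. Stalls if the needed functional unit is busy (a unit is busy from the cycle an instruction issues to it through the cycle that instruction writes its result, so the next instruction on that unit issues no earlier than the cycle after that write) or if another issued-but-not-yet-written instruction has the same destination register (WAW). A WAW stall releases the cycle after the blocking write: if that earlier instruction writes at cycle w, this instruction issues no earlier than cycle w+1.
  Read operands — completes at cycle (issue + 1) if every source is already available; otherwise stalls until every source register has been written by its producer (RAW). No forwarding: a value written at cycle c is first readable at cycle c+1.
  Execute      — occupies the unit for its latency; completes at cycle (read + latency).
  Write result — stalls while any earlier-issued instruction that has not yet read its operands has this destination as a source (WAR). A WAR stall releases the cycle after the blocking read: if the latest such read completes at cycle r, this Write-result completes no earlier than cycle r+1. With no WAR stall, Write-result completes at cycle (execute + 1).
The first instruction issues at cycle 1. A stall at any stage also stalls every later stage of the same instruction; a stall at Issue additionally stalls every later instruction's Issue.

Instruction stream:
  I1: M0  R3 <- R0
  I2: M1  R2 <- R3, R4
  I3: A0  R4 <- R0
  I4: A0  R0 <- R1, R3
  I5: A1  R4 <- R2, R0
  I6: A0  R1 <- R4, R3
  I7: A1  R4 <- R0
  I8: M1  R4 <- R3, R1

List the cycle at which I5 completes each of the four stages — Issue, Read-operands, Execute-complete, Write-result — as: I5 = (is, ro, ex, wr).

I5 = (12, 16, 18, 19)

I1 -> (1, 2, 7, 8)
I2 -> (2, 9, 14, 15)  // RAW R3: wait I1 write@8
I3 -> (3, 4, 5, 10)  // WAR R4: wait I2 read@9
I4 -> (11, 12, 13, 14)  // struct: A0 busy until I3 writes@10
I5 -> (12, 16, 18, 19)  // RAW R2: wait I2 write@15
I6 -> (15, 20, 21, 22)  // struct: A0 busy until I4 writes@14, RAW R4: wait I5 write@19
I7 -> (20, 21, 23, 24)  // struct: A1 busy until I5 writes@19
I8 -> (25, 26, 31, 32)  // WAW R4: wait I7 write@24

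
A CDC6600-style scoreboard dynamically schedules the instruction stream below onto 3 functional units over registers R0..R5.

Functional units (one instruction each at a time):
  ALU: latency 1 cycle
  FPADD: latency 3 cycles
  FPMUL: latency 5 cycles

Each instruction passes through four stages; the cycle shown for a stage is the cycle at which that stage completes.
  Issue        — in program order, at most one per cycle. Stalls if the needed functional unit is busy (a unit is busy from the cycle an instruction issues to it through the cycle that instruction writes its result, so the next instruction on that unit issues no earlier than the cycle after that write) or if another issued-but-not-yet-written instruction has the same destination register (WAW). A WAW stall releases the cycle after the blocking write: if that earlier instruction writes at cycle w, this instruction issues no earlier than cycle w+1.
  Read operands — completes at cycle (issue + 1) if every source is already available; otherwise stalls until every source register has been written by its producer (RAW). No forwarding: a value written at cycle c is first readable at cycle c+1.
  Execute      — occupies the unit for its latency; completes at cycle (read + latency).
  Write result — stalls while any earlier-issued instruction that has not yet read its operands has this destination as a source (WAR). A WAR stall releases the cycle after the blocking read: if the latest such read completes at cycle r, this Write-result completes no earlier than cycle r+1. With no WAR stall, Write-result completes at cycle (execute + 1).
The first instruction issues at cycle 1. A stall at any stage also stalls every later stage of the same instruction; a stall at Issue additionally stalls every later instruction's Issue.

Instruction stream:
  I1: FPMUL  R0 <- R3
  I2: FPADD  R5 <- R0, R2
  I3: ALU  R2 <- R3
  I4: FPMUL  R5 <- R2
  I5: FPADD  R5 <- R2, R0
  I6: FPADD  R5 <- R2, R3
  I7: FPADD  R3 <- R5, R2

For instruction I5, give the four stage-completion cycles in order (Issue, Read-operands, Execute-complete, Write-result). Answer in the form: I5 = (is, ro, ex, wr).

I5 = (22, 23, 26, 27)

I1 -> (1, 2, 7, 8)
I2 -> (2, 9, 12, 13)  // RAW R0: wait I1 write@8
I3 -> (3, 4, 5, 10)  // WAR R2: wait I2 read@9
I4 -> (14, 15, 20, 21)  // WAW R5: wait I2 write@13
I5 -> (22, 23, 26, 27)  // WAW R5: wait I4 write@21
I6 -> (28, 29, 32, 33)  // struct: FPADD busy until I5 writes@27
I7 -> (34, 35, 38, 39)  // struct: FPADD busy until I6 writes@33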